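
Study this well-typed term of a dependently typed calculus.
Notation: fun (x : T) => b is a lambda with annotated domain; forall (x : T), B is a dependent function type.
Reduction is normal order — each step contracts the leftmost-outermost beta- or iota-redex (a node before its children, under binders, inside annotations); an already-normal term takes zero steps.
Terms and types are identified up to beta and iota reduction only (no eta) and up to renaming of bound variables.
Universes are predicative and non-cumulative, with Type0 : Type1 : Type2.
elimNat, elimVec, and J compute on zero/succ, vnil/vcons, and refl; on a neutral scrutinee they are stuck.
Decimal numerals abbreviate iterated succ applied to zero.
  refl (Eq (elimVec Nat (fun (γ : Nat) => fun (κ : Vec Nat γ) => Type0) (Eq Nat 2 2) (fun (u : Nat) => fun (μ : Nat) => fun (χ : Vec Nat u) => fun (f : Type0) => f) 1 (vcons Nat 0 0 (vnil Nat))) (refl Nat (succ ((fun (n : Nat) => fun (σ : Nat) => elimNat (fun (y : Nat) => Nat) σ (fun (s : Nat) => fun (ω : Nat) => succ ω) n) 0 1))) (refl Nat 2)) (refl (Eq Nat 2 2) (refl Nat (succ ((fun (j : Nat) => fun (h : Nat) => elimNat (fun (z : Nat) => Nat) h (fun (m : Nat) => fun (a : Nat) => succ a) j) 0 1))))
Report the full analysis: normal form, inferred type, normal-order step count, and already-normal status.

resulting normal form:
  refl (Eq (Eq Nat 2 2) (refl Nat 2) (refl Nat 2)) (refl (Eq Nat 2 2) (refl Nat 2))
the term's type:
  Eq (Eq (Eq Nat 2 2) (refl Nat 2) (refl Nat 2)) (refl (Eq Nat 2 2) (refl Nat 2)) (refl (Eq Nat 2 2) (refl Nat 2))
steps to reach normal form (normal order): 12
started in normal form: no
first contracted redex: an elimVec iota-redex


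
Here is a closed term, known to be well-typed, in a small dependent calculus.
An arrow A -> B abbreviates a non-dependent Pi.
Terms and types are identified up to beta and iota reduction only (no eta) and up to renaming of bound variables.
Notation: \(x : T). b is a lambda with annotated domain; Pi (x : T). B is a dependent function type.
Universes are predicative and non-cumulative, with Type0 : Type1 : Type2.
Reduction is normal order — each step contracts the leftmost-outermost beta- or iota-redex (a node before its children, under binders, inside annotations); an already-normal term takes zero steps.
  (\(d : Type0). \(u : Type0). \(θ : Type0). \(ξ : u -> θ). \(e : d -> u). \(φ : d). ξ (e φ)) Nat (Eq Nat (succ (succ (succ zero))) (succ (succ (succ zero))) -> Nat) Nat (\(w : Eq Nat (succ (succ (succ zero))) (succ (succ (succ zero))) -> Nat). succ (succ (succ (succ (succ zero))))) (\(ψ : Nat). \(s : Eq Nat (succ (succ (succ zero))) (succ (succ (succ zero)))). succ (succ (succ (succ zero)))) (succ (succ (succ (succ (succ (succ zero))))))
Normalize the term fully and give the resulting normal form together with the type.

normal form:
  succ (succ (succ (succ (succ zero))))
the term's type:
  Nat


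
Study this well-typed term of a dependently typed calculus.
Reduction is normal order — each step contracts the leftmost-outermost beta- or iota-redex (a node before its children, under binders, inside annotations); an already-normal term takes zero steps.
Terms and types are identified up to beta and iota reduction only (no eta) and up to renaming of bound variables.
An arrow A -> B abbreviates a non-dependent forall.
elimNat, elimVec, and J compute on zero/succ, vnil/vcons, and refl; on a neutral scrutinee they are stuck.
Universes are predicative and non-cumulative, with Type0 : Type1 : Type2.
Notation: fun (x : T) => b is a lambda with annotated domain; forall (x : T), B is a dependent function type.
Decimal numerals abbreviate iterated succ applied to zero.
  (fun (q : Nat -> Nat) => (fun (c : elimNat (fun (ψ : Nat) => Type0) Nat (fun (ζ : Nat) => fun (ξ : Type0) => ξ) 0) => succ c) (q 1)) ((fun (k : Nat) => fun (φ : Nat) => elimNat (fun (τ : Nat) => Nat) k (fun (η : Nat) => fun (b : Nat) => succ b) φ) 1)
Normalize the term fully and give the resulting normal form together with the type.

normal form:
  3
inferred type:
  Nat


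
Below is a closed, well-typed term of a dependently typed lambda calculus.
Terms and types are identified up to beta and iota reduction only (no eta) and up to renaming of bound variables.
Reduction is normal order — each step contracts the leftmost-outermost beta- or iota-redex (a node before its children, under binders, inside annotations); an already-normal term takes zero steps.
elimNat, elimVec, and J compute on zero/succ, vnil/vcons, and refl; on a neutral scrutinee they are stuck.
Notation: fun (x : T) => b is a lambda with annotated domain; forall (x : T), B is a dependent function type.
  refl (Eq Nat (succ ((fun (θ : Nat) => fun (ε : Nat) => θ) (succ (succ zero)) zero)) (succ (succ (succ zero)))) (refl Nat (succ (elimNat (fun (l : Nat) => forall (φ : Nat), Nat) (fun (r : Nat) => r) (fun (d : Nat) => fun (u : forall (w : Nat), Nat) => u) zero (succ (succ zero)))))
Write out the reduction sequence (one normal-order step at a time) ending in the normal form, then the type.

normal-order reduction sequence:
  refl (Eq Nat (succ ((fun (θ : Nat) => fun (ε : Nat) => θ) (succ (succ zero)) zero)) (succ (succ (succ zero)))) (refl Nat (succ (elimNat (fun (l : Nat) => forall (φ : Nat), Nat) (fun (r : Nat) => r) (fun (d : Nat) => fun (u : forall (w : Nat), Nat) => u) zero (succ (succ zero)))))
  ~> refl (Eq Nat (succ ((fun (θ : Nat) => succ (succ zero)) zero)) (succ (succ (succ zero)))) (refl Nat (succ (elimNat (fun (ε : Nat) => forall (l : Nat), Nat) (fun (φ : Nat) => φ) (fun (r : Nat) => fun (d : forall (u : Nat), Nat) => d) zero (succ (succ zero)))))
  ~> refl (Eq Nat (succ (succ (succ zero))) (succ (succ (succ zero)))) (refl Nat (succ (elimNat (fun (θ : Nat) => forall (ε : Nat), Nat) (fun (l : Nat) => l) (fun (φ : Nat) => fun (r : forall (d : Nat), Nat) => r) zero (succ (succ zero)))))
  ~> refl (Eq Nat (succ (succ (succ zero))) (succ (succ (succ zero)))) (refl Nat (succ ((fun (θ : Nat) => θ) (succ (succ zero)))))
  ~> refl (Eq Nat (succ (succ (succ zero))) (succ (succ (succ zero)))) (refl Nat (succ (succ (succ zero))))
inferred type:
  Eq (Eq Nat (succ (succ (succ zero))) (succ (succ (succ zero)))) (refl Nat (succ (succ (succ zero)))) (refl Nat (succ (succ (succ zero))))


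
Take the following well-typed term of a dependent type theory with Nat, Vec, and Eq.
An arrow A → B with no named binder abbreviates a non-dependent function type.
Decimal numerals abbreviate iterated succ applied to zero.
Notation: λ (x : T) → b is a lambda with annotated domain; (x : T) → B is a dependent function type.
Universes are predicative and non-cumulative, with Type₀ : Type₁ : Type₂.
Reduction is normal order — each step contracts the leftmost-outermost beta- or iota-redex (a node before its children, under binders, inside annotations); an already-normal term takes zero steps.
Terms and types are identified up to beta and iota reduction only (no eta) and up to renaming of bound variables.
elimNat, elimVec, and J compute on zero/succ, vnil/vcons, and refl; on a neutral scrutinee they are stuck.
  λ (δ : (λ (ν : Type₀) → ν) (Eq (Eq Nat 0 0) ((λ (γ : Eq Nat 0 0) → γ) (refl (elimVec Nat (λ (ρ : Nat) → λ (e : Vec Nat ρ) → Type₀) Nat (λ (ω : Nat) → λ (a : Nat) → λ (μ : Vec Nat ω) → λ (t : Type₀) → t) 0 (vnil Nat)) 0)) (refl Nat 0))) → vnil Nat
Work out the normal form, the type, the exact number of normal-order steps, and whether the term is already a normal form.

normal form:
  λ (δ : Eq (Eq Nat 0 0) (refl Nat 0) (refl Nat 0)) → vnil Nat
inferred type:
  Eq (Eq Nat 0 0) (refl Nat 0) (refl Nat 0) → Vec Nat 0
steps to reach normal form (normal order): 3
already normal: no
first redex: a beta-redex


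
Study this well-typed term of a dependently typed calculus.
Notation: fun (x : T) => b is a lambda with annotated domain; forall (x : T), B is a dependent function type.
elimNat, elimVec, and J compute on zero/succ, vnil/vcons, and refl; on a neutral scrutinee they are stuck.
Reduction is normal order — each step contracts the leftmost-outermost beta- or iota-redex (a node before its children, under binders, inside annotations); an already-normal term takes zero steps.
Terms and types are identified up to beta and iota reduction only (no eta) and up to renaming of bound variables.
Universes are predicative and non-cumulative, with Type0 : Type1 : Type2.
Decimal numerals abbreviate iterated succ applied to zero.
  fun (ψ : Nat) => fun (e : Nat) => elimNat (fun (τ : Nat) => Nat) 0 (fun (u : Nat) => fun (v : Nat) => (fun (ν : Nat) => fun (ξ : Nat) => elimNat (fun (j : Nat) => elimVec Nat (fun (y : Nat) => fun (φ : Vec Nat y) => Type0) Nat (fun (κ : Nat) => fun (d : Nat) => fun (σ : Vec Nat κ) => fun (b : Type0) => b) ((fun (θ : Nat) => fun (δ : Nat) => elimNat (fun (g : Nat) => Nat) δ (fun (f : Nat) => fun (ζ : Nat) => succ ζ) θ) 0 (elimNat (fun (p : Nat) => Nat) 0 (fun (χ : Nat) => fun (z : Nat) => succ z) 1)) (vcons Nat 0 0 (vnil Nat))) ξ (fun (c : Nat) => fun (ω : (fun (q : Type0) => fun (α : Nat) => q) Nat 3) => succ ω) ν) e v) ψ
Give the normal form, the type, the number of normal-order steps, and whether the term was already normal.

reduced normal form:
  fun (ψ : Nat) => fun (e : Nat) => elimNat (fun (τ : Nat) => Nat) 0 (fun (u : Nat) => fun (v : Nat) => elimNat (fun (ν : Nat) => Nat) v (fun (ξ : Nat) => fun (j : Nat) => succ j) e) ψ
the term's type:
  forall (ψ : Nat), forall (e : Nat), Nat
reduction steps (normal order): 10
term was already normal: no
first redex: a beta-redex


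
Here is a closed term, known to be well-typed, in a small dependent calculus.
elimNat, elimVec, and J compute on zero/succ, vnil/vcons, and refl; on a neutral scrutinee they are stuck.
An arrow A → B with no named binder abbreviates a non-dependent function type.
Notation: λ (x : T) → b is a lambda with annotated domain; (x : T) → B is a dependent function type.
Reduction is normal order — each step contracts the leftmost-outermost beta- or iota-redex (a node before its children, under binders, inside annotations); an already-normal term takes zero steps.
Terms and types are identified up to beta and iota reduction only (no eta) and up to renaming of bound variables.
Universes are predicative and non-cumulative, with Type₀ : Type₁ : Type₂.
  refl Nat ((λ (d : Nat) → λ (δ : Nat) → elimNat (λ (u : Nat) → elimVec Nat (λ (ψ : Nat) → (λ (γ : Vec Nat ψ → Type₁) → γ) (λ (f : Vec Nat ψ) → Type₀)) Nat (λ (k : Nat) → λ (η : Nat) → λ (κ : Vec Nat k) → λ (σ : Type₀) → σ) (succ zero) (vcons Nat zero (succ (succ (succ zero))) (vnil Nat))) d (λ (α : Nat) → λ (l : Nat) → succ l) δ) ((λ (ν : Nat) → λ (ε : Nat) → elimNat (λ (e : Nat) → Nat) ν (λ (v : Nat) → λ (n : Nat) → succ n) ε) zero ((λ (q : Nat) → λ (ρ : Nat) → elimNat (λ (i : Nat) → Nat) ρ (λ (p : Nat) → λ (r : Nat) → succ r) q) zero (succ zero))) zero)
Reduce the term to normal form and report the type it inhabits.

resulting normal form:
  refl Nat (succ zero)
inferred type:
  Eq Nat (succ zero) (succ zero)
observation: reduction starts at a beta-redex, and 12 normal-order steps reach the normal form.


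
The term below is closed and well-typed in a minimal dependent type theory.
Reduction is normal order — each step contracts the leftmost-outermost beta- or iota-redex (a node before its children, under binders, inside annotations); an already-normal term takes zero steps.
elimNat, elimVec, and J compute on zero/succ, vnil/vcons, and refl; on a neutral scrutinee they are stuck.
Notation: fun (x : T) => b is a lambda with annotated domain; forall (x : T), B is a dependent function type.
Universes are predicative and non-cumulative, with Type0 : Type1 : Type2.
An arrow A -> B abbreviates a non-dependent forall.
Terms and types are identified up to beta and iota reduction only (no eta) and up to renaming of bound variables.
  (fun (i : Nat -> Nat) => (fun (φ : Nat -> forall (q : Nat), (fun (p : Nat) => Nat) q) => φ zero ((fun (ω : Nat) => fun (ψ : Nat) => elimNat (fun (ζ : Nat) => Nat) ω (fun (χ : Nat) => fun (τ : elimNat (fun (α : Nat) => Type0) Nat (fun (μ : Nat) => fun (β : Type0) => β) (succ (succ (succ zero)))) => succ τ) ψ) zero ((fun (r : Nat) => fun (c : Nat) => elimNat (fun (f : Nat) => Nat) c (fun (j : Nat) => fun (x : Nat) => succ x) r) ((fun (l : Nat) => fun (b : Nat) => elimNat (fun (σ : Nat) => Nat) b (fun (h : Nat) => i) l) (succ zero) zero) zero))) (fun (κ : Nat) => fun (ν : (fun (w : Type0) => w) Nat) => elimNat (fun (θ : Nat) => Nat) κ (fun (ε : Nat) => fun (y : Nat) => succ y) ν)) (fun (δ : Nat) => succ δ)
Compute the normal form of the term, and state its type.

resulting normal form:
  succ zero
inferred type:
  Nat


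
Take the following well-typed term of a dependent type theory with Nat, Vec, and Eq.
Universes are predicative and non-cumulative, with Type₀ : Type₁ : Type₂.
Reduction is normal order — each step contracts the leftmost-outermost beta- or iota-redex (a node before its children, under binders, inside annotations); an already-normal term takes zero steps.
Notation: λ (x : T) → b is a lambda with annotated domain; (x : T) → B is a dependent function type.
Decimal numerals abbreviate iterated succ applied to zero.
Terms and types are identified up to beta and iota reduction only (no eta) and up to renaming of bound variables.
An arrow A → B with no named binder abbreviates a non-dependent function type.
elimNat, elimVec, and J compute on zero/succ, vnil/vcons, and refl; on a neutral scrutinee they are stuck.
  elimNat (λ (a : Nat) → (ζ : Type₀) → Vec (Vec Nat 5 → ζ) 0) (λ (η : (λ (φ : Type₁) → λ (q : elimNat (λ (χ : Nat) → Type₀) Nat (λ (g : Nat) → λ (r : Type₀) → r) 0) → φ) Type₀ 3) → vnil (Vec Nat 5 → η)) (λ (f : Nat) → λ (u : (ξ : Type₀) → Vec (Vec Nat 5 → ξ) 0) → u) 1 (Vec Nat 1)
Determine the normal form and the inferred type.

resulting normal form:
  vnil (Vec Nat 5 → Vec Nat 1)
inferred type:
  Vec (Vec Nat 5 → Vec Nat 1) 0


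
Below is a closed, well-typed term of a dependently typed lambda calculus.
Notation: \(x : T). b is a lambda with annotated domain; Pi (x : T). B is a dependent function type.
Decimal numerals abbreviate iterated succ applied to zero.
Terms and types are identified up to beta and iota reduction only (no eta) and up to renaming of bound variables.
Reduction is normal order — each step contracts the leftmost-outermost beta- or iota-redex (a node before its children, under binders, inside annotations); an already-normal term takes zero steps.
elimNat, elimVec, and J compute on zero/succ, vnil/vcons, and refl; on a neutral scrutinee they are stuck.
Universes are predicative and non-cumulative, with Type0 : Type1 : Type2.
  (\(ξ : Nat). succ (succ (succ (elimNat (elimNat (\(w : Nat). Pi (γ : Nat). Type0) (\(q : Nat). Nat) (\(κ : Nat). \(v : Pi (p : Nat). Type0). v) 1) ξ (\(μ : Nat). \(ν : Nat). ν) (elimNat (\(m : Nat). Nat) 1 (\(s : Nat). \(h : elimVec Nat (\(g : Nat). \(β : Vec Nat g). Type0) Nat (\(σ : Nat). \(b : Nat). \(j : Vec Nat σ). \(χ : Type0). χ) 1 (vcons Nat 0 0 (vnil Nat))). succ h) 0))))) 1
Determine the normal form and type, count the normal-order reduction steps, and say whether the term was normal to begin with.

resulting normal form:
  4
type:
  Nat
reduction steps (normal order): 10
already normal: no
first contracted redex: a beta-redex


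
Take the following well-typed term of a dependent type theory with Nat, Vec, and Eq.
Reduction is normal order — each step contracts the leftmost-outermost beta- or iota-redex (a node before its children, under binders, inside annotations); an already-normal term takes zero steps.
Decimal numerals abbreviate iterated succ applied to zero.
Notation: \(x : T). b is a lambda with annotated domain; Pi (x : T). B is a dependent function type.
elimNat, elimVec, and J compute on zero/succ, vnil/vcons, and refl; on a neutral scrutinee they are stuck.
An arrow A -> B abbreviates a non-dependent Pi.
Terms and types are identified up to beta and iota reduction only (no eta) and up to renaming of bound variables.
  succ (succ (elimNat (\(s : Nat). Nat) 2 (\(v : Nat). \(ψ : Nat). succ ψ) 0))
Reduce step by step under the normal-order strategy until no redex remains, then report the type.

normal-order reduction:
  succ (succ (elimNat (\(s : Nat). Nat) 2 (\(v : Nat). \(ψ : Nat). succ ψ) 0))
  ~> 4
type:
  Nat


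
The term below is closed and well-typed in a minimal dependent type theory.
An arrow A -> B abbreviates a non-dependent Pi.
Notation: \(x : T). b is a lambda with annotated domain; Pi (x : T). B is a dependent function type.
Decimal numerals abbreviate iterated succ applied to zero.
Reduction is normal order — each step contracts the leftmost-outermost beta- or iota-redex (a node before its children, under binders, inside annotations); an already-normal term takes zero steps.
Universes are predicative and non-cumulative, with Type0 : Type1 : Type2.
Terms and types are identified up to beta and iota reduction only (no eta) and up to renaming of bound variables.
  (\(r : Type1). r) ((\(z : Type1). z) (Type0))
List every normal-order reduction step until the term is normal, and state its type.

normal-order reduction sequence:
  (\(r : Type1). r) ((\(z : Type1). z) (Type0))
  ~> (\(r : Type1). r) (Type0)
  ~> Type0
inferred type:
  Type1


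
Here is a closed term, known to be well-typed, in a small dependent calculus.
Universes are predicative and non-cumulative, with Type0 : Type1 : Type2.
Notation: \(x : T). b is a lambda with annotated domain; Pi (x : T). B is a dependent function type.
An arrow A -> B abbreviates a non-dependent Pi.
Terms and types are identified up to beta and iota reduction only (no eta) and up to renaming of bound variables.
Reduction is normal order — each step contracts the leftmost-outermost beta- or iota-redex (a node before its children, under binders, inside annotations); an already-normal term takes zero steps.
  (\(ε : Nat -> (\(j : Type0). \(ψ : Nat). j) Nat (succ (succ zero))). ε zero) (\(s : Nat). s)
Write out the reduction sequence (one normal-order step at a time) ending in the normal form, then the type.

normal-order reduction:
  (\(ε : Nat -> (\(j : Type0). \(ψ : Nat). j) Nat (succ (succ zero))). ε zero) (\(s : Nat). s)
  ~> (\(ε : Nat). ε) zero
  ~> zero
type:
  Nat


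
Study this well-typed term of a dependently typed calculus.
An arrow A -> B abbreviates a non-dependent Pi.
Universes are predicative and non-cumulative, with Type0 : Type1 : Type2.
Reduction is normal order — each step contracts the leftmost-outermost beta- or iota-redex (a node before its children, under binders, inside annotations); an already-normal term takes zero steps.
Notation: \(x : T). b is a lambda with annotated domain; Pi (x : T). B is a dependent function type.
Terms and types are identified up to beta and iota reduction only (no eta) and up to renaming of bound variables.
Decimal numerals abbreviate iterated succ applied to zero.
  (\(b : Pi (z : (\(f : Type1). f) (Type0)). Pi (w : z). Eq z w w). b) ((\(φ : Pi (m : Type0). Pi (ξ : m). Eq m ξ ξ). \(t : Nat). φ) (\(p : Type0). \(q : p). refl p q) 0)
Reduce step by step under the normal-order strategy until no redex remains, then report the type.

normal-order reduction sequence:
  (\(b : Pi (z : (\(f : Type1). f) (Type0)). Pi (w : z). Eq z w w). b) ((\(φ : Pi (m : Type0). Pi (ξ : m). Eq m ξ ξ). \(t : Nat). φ) (\(p : Type0). \(q : p). refl p q) 0)
  ~> (\(b : Pi (z : Type0). Pi (f : z). Eq z f f). \(w : Nat). b) (\(φ : Type0). \(m : φ). refl φ m) 0
  ~> (\(b : Nat). \(z : Type0). \(f : z). refl z f) 0
  ~> \(b : Type0). \(z : b). refl b z
inferred type:
  Pi (b : Type0). Pi (z : b). Eq b z z


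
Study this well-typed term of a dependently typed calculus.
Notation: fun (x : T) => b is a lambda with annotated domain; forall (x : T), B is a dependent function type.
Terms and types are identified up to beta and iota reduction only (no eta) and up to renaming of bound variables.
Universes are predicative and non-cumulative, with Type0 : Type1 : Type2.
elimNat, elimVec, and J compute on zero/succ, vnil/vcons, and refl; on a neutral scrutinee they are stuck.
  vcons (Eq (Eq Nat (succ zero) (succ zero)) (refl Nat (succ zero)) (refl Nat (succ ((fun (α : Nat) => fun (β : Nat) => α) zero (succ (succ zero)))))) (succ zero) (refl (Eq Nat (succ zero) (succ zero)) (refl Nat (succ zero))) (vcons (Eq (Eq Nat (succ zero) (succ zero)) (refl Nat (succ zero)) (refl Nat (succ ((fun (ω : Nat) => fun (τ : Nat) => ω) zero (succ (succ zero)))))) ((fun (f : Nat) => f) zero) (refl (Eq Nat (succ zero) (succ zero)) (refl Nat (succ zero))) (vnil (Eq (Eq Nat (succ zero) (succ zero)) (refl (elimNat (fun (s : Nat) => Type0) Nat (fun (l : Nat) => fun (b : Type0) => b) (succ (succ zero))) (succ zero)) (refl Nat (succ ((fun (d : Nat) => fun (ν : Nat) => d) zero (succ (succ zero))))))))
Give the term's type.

type:
  Vec (Eq (Eq Nat (succ zero) (succ zero)) (refl Nat (succ zero)) (refl Nat (succ zero))) (succ (succ zero))


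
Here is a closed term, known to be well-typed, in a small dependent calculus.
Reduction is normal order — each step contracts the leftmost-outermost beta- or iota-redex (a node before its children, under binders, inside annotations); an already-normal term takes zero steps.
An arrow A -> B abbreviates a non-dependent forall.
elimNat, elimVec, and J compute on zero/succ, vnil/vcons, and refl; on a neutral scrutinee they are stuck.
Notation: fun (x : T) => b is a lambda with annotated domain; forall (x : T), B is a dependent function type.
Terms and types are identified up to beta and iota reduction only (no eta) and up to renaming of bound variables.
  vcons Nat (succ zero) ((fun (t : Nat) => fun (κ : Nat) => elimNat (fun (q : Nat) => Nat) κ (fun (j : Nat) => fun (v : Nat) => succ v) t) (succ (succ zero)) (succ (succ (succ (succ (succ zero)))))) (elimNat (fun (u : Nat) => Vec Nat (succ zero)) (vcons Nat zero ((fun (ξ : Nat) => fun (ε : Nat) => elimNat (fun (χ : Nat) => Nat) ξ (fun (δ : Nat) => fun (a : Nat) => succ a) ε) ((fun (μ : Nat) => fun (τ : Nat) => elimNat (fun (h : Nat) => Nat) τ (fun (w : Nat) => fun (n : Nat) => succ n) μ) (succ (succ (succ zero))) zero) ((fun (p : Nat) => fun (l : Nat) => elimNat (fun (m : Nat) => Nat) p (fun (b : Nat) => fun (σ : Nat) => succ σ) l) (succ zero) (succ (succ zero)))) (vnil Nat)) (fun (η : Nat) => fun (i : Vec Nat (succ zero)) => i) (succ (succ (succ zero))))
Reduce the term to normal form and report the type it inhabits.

reduced normal form:
  vcons Nat (succ zero) (succ (succ (succ (succ (succ (succ (succ zero))))))) (vcons Nat zero (succ (succ (succ (succ (succ (succ zero)))))) (vnil Nat))
inferred type:
  Vec Nat (succ (succ zero))
observation: the term reaches its normal form after 52 normal-order steps.


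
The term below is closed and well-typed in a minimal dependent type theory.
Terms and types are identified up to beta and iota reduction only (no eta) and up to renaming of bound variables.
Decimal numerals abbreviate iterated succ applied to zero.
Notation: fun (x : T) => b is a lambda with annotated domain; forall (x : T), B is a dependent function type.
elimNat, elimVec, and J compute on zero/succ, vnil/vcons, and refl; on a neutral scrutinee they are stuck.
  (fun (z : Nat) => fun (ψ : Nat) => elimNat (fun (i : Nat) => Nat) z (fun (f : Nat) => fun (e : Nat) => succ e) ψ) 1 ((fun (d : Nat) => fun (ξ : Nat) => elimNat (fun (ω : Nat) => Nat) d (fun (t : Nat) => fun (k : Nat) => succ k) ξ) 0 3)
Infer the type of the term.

type:
  Nat


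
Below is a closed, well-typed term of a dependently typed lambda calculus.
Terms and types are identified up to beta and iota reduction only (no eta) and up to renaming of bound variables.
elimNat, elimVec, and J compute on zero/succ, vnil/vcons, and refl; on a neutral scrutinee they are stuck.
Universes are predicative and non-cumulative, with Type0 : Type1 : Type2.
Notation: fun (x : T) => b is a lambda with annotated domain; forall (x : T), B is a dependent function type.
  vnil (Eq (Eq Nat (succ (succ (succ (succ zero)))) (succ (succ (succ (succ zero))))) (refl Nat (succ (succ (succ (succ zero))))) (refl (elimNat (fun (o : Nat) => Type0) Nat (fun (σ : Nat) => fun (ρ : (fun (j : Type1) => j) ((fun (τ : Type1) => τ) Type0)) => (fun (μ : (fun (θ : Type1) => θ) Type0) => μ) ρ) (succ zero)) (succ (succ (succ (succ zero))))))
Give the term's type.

type:
  Vec (Eq (Eq Nat (succ (succ (succ (succ zero)))) (succ (succ (succ (succ zero))))) (refl Nat (succ (succ (succ (succ zero))))) (refl Nat (succ (succ (succ (succ zero)))))) zero


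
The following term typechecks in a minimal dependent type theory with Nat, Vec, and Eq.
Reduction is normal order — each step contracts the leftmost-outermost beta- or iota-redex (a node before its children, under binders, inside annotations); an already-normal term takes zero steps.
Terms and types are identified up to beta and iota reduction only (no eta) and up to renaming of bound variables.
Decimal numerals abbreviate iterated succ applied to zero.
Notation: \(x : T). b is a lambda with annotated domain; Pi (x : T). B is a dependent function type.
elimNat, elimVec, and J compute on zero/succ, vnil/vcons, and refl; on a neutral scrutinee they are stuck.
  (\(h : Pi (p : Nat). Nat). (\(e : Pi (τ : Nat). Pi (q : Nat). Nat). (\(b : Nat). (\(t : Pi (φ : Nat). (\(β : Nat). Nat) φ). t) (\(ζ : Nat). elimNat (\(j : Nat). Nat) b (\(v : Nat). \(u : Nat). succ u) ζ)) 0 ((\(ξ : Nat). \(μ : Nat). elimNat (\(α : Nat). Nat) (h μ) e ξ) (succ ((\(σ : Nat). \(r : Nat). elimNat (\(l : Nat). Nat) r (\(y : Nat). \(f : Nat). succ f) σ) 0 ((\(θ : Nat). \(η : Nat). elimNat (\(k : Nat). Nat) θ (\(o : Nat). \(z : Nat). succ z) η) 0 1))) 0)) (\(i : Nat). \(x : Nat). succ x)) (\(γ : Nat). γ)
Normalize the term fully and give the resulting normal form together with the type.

resulting normal form:
  2
the term's type:
  Nat
observation: the term reaches its normal form after 31 normal-order steps.


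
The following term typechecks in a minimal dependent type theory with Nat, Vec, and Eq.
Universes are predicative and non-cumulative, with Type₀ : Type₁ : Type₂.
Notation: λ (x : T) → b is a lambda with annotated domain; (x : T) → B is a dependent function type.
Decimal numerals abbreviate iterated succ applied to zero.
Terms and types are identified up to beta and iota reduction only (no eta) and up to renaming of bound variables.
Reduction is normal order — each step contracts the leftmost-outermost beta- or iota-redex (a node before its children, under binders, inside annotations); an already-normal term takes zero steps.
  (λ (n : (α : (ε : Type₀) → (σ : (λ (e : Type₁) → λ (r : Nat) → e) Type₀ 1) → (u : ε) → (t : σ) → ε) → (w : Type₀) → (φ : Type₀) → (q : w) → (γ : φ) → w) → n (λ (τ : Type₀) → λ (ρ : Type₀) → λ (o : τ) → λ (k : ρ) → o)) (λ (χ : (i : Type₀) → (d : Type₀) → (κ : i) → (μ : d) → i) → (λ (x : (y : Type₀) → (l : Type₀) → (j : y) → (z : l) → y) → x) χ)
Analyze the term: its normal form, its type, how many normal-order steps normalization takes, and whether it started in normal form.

resulting normal form:
  λ (n : Type₀) → λ (α : Type₀) → λ (ε : n) → λ (σ : α) → ε
inferred type:
  (n : Type₀) → (α : Type₀) → (ε : n) → (σ : α) → n
normal-order step count: 3
already normal: no
first redex: a beta-redex


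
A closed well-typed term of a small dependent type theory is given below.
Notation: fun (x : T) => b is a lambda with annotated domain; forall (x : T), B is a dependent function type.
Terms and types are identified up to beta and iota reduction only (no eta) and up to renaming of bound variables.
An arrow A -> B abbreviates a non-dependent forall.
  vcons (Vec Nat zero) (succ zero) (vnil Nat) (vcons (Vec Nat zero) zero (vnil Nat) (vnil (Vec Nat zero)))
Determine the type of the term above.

the term's type:
  Vec (Vec Nat zero) (succ (succ zero))


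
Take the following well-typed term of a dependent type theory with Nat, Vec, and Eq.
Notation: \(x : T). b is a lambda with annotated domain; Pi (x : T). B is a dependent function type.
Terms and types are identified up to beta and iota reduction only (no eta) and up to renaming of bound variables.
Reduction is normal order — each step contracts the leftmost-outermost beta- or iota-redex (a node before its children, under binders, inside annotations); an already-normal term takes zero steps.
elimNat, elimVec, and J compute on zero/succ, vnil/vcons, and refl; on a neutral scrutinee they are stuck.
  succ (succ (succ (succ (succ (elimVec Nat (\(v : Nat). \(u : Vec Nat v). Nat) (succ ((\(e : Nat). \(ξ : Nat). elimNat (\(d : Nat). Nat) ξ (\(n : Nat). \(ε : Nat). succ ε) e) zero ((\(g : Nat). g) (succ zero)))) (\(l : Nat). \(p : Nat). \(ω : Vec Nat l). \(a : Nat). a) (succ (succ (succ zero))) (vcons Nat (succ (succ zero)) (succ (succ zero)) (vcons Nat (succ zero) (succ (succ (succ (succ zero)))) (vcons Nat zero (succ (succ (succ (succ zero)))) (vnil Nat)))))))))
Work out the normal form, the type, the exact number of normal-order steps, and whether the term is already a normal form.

reduced normal form:
  succ (succ (succ (succ (succ (succ (succ zero))))))
type:
  Nat
steps to reach normal form (normal order): 20
started in normal form: no
first contracted redex: an elimVec iota-redex


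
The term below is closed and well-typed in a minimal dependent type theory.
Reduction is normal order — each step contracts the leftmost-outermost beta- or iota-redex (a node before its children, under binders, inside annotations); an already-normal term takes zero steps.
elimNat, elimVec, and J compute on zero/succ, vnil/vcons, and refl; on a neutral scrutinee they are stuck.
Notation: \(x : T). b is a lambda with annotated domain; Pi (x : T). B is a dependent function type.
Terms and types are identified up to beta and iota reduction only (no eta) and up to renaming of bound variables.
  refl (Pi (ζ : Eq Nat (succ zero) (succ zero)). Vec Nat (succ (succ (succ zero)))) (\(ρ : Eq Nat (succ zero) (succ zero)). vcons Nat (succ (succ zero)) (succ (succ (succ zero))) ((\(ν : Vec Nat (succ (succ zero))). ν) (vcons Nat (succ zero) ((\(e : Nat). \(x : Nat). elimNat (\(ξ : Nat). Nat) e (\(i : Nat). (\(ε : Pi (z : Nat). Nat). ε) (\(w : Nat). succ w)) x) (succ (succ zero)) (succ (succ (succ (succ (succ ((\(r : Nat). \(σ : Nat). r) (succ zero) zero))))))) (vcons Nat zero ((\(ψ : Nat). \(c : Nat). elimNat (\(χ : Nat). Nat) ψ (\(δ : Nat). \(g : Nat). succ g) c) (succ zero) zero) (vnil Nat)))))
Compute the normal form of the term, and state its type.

resulting normal form:
  refl (Pi (ζ : Eq Nat (succ zero) (succ zero)). Vec Nat (succ (succ (succ zero)))) (\(ρ : Eq Nat (succ zero) (succ zero)). vcons Nat (succ (succ zero)) (succ (succ (succ zero))) (vcons Nat (succ zero) (succ (succ (succ (succ (succ (succ (succ (succ zero)))))))) (vcons Nat zero (succ zero) (vnil Nat))))
type:
  Eq (Pi (ζ : Eq Nat (succ zero) (succ zero)). Vec Nat (succ (succ (succ zero)))) (\(ρ : Eq Nat (succ zero) (succ zero)). vcons Nat (succ (succ zero)) (succ (succ (succ zero))) (vcons Nat (succ zero) (succ (succ (succ (succ (succ (succ (succ (succ zero)))))))) (vcons Nat zero (succ zero) (vnil Nat)))) (\(ν : Eq Nat (succ zero) (succ zero)). vcons Nat (succ (succ zero)) (succ (succ (succ zero))) (vcons Nat (succ zero) (succ (succ (succ (succ (succ (succ (succ (succ zero)))))))) (vcons Nat zero (succ zero) (vnil Nat))))
observation: the term reaches its normal form after 33 normal-order steps.


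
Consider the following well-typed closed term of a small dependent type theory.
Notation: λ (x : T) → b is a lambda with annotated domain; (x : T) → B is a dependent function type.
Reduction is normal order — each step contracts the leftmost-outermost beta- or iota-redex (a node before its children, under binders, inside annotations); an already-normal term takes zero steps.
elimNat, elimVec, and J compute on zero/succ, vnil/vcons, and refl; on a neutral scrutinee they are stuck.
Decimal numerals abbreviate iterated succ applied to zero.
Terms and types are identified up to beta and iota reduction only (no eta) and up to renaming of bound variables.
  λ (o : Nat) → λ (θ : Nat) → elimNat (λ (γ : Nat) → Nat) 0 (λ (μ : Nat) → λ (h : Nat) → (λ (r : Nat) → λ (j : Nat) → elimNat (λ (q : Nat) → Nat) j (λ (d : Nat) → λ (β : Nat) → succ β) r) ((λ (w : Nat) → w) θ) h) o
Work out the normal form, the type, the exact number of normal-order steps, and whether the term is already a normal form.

resulting normal form:
  λ (o : Nat) → λ (θ : Nat) → elimNat (λ (γ : Nat) → Nat) 0 (λ (μ : Nat) → λ (h : Nat) → elimNat (λ (r : Nat) → Nat) h (λ (j : Nat) → λ (q : Nat) → succ q) θ) o
the term's type:
  (o : Nat) → (θ : Nat) → Nat
normal-order step count: 3
already normal: no
first redex: a beta-redex


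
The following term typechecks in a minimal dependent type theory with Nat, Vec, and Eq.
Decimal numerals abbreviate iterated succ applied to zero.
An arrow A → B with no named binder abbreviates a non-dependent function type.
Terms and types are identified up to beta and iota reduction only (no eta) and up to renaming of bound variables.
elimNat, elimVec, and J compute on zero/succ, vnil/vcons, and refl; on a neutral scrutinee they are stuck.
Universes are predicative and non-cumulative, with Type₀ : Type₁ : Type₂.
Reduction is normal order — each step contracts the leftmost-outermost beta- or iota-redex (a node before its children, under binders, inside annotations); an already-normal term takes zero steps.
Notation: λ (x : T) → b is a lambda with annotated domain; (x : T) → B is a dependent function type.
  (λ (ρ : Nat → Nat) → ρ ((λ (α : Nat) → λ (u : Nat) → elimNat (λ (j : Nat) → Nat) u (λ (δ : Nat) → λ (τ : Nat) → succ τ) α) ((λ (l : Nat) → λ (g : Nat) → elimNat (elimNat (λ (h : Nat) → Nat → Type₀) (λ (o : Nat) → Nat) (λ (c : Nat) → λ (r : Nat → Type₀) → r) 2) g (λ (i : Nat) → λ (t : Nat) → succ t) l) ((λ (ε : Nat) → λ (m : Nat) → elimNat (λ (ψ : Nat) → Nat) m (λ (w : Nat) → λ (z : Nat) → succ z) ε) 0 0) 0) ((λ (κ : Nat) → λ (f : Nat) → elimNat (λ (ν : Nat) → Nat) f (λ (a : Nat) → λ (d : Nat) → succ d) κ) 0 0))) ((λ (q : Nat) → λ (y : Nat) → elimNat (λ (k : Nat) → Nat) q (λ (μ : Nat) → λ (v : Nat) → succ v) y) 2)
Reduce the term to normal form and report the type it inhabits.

normal form:
  2
the term's type:
  Nat
observation: the leftmost-outermost redex is a beta-redex, and normalization takes 23 steps.


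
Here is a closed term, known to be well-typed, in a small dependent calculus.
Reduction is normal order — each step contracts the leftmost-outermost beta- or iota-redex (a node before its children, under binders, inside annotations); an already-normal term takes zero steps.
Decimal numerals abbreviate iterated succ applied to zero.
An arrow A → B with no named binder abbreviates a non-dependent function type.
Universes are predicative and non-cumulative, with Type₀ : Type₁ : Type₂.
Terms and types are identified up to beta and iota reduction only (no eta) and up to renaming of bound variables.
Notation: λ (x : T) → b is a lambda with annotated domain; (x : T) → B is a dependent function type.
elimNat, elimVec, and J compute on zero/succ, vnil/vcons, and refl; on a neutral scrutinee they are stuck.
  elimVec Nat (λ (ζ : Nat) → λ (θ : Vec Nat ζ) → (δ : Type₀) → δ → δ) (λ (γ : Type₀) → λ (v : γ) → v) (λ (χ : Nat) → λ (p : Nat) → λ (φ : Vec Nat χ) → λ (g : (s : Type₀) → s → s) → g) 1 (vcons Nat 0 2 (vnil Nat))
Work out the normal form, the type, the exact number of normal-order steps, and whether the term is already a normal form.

reduced normal form:
  λ (ζ : Type₀) → λ (θ : ζ) → θ
the term's type:
  (ζ : Type₀) → ζ → ζ
reduction steps (normal order): 6
term was already normal: no
first contracted redex: an elimVec iota-redex


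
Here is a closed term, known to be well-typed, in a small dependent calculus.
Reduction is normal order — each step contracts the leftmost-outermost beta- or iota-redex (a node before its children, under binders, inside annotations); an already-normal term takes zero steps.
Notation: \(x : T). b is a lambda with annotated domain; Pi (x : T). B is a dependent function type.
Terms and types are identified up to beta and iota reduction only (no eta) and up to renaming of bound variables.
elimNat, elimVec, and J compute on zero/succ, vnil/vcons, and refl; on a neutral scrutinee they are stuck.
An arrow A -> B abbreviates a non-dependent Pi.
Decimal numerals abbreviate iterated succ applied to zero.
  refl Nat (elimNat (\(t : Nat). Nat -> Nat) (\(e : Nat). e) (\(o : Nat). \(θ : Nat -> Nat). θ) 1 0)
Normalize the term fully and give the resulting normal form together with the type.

resulting normal form:
  refl Nat 0
type:
  Eq Nat 0 0


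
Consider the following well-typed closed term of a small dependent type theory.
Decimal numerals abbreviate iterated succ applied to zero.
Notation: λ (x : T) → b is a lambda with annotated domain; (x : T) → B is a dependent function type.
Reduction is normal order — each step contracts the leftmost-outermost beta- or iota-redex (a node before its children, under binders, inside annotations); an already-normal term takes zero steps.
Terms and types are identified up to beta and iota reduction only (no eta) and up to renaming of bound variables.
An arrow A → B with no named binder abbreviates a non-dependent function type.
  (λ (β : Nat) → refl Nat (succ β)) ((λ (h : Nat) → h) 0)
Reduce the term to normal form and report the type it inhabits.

normal form:
  refl Nat 1
inferred type:
  Eq Nat 1 1


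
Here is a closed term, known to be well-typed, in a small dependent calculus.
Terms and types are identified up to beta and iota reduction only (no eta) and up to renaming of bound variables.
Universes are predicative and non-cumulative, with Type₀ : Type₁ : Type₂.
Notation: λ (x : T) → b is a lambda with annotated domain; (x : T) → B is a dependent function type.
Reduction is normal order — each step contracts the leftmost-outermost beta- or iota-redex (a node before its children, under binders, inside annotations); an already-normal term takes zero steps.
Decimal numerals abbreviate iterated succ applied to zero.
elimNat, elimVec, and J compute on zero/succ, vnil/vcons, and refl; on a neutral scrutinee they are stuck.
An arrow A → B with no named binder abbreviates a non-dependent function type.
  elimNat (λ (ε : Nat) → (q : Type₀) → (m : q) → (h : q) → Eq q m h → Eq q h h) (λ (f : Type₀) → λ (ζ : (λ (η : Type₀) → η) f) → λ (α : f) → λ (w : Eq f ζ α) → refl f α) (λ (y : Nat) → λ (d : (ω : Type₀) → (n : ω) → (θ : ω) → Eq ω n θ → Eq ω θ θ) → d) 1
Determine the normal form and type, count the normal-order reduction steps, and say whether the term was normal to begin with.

reduced normal form:
  λ (ε : Type₀) → λ (q : ε) → λ (m : ε) → λ (h : Eq ε q m) → refl ε m
type:
  (ε : Type₀) → (q : ε) → (m : ε) → Eq ε q m → Eq ε m m
steps to reach normal form (normal order): 5
started in normal form: no
first redex: an elimNat iota-redex


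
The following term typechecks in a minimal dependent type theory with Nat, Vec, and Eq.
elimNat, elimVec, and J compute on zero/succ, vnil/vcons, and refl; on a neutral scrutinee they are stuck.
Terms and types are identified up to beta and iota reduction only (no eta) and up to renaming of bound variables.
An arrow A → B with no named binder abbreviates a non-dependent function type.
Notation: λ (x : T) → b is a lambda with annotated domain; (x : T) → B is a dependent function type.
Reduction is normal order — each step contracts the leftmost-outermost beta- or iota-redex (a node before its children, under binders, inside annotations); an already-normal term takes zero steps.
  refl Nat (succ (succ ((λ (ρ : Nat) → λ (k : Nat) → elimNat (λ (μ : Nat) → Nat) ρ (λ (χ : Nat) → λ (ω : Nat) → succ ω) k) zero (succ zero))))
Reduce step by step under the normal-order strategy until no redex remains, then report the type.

normal-order reduction:
  refl Nat (succ (succ ((λ (ρ : Nat) → λ (k : Nat) → elimNat (λ (μ : Nat) → Nat) ρ (λ (χ : Nat) → λ (ω : Nat) → succ ω) k) zero (succ zero))))
  ~> refl Nat (succ (succ ((λ (ρ : Nat) → elimNat (λ (k : Nat) → Nat) zero (λ (μ : Nat) → λ (χ : Nat) → succ χ) ρ) (succ zero))))
  ~> refl Nat (succ (succ (elimNat (λ (ρ : Nat) → Nat) zero (λ (k : Nat) → λ (μ : Nat) → succ μ) (succ zero))))
  ~> refl Nat (succ (succ ((λ (ρ : Nat) → λ (k : Nat) → succ k) zero (elimNat (λ (μ : Nat) → Nat) zero (λ (χ : Nat) → λ (ω : Nat) → succ ω) zero))))
  ~> refl Nat (succ (succ ((λ (ρ : Nat) → succ ρ) (elimNat (λ (k : Nat) → Nat) zero (λ (μ : Nat) → λ (χ : Nat) → succ χ) zero))))
  ~> refl Nat (succ (succ (succ (elimNat (λ (ρ : Nat) → Nat) zero (λ (k : Nat) → λ (μ : Nat) → succ μ) zero))))
  ~> refl Nat (succ (succ (succ zero)))
the term's type:
  Eq Nat (succ (succ (succ zero))) (succ (succ (succ zero)))
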